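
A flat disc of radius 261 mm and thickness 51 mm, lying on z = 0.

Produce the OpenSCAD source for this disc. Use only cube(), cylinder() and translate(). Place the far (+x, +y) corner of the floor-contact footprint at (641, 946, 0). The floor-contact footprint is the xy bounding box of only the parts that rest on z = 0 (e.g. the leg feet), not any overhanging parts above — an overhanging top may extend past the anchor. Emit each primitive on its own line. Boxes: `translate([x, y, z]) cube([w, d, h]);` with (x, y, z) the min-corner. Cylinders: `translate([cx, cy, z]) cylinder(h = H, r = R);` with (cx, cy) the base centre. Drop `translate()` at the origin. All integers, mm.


translate([380, 685, 0]) cylinder(h = 51, r = 261);


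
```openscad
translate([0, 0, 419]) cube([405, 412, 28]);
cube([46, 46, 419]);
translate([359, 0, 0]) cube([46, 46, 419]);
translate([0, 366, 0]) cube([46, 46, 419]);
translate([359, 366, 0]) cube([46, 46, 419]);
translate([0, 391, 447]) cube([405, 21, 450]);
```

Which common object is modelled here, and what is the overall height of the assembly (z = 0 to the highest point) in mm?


A chair. The overall height is 897 mm.

A slab on four corner posts with a tall panel at the back — a chair. The seat slab sits at z = 419 with thickness 28, and the 450 mm backrest starts at the seat top, so the overall height is 419 + 28 + 450 = 897 mm.


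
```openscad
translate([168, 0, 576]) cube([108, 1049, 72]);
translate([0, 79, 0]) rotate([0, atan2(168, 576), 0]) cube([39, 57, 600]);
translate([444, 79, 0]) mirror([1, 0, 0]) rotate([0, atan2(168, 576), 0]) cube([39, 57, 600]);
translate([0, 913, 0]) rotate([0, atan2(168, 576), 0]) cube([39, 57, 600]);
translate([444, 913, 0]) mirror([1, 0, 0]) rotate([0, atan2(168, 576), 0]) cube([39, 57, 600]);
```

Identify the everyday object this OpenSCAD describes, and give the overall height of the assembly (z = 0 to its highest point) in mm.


A sawhorse. The overall height is 648 mm.

A beam across two mirrored pairs of raked legs — a sawhorse. The beam's underside is at z = 576 (matching the legs' vertical rise in atan2(168, 576)) and the beam is 72 mm tall, so its top is at 576 + 72 = 648 mm. The raked legs top out at the beam's underside, so that is the highest point.


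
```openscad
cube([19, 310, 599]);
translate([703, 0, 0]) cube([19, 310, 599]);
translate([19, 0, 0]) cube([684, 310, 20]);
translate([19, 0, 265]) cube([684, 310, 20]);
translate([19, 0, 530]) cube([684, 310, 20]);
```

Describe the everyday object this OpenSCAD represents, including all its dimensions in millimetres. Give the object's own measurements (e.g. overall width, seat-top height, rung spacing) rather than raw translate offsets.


An open bookshelf. Two side panels, each 19 mm thick, 310 mm deep and 599 mm tall, stand 722 mm apart (outside-to-outside). Between them sit 3 shelves, each 20 mm thick and 310 mm deep, spanning the full gap between the sides. The bottom shelf rests on the floor (its underside at z = 0) and the clear gap between one shelf's top and the next shelf's underside is 245 mm.


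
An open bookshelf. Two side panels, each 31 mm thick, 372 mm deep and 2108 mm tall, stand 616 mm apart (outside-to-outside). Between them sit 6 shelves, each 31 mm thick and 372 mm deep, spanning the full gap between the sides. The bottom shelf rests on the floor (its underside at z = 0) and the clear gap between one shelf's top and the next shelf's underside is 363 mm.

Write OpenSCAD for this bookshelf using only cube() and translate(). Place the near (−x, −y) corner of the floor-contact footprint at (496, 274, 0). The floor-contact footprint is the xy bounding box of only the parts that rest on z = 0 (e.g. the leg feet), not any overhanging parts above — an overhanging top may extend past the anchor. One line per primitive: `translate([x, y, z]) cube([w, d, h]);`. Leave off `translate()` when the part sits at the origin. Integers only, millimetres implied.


translate([496, 274, 0]) cube([31, 372, 2108]);
translate([1081, 274, 0]) cube([31, 372, 2108]);
translate([527, 274, 0]) cube([554, 372, 31]);
translate([527, 274, 394]) cube([554, 372, 31]);
translate([527, 274, 788]) cube([554, 372, 31]);
translate([527, 274, 1182]) cube([554, 372, 31]);
translate([527, 274, 1576]) cube([554, 372, 31]);
translate([527, 274, 1970]) cube([554, 372, 31]);


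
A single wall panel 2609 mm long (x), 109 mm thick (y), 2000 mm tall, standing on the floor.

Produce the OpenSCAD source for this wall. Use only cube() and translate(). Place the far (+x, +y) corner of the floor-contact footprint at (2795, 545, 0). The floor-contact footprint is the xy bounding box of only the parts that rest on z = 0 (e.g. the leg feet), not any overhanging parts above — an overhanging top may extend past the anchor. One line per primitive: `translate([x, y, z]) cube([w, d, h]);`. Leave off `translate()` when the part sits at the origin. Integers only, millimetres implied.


translate([186, 436, 0]) cube([2609, 109, 2000]);


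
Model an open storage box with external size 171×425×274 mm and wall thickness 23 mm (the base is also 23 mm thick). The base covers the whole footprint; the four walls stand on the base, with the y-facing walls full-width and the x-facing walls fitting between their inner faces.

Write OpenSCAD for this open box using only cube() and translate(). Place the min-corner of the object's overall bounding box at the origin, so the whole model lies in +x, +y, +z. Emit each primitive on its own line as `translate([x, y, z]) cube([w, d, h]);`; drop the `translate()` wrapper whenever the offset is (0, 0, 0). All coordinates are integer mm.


cube([171, 425, 23]);
translate([0, 0, 23]) cube([171, 23, 251]);
translate([0, 402, 23]) cube([171, 23, 251]);
translate([0, 23, 23]) cube([23, 379, 251]);
translate([148, 23, 23]) cube([23, 379, 251]);


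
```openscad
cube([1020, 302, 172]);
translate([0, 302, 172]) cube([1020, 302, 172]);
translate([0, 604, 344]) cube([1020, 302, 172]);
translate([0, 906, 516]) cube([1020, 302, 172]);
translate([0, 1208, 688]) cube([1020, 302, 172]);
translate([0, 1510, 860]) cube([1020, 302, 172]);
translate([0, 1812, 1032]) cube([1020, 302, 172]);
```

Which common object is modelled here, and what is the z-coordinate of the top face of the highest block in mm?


A staircase. The total rise is 1204 mm.

7 identical blocks, each offset up and back from the previous — a staircase. Each step is 172 mm tall and there are 7 of them, so the total rise is 7 × 172 = 1204 mm.


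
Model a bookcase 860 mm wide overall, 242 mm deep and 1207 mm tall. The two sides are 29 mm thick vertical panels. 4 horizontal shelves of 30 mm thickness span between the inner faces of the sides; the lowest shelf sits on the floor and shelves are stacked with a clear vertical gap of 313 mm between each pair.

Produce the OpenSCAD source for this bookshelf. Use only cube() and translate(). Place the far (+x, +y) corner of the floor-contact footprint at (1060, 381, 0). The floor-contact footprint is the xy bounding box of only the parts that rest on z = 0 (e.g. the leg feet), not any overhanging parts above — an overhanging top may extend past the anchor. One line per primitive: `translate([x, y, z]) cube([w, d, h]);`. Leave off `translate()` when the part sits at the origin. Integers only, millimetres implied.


translate([200, 139, 0]) cube([29, 242, 1207]);
translate([1031, 139, 0]) cube([29, 242, 1207]);
translate([229, 139, 0]) cube([802, 242, 30]);
translate([229, 139, 343]) cube([802, 242, 30]);
translate([229, 139, 686]) cube([802, 242, 30]);
translate([229, 139, 1029]) cube([802, 242, 30]);


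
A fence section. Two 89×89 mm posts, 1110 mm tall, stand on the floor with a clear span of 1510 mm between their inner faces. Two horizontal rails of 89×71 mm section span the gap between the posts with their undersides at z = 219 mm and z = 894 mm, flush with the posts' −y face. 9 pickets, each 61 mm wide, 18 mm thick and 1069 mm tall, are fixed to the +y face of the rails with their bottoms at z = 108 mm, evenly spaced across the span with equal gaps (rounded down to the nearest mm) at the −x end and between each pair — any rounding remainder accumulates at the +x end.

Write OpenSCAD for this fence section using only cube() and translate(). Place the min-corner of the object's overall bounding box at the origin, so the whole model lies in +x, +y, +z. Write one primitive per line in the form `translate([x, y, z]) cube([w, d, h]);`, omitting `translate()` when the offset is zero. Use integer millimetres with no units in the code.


cube([89, 89, 1110]);
translate([1599, 0, 0]) cube([89, 89, 1110]);
translate([89, 0, 219]) cube([1510, 89, 71]);
translate([89, 0, 894]) cube([1510, 89, 71]);
translate([185, 89, 108]) cube([61, 18, 1069]);
translate([342, 89, 108]) cube([61, 18, 1069]);
translate([499, 89, 108]) cube([61, 18, 1069]);
translate([656, 89, 108]) cube([61, 18, 1069]);
translate([813, 89, 108]) cube([61, 18, 1069]);
translate([970, 89, 108]) cube([61, 18, 1069]);
translate([1127, 89, 108]) cube([61, 18, 1069]);
translate([1284, 89, 108]) cube([61, 18, 1069]);
translate([1441, 89, 108]) cube([61, 18, 1069]);


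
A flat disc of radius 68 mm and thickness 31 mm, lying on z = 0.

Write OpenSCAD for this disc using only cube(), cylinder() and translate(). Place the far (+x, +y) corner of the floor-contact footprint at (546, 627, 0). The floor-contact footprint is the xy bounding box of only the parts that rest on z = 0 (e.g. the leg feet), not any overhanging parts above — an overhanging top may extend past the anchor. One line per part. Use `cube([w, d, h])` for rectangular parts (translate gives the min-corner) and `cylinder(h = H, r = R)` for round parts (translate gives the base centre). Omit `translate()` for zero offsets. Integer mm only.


translate([478, 559, 0]) cylinder(h = 31, r = 68);


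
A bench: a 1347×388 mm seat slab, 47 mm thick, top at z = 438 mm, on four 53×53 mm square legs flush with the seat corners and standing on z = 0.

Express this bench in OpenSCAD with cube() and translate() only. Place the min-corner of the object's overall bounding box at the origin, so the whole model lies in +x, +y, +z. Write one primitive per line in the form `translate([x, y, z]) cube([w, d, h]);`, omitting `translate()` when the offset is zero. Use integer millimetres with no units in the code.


// leg_h = 438 − 47 = 391
translate([0, 0, 391]) cube([1347, 388, 47]);
cube([53, 53, 391]);
translate([0, 335, 0]) cube([53, 53, 391]);
translate([1294, 0, 0]) cube([53, 53, 391]);
translate([1294, 335, 0]) cube([53, 53, 391]);


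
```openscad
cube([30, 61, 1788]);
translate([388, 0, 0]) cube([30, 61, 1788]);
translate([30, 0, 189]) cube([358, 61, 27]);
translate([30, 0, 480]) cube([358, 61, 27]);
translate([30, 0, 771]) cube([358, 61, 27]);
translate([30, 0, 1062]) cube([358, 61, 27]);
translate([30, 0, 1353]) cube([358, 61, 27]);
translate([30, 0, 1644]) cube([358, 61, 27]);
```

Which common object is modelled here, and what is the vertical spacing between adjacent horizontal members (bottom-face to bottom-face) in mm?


A ladder. The rung spacing is 291 mm.

Two tall 30×61 posts with 6 short bars between them — a ladder. Adjacent rungs sit at z = 189 and z = 480, so the spacing is 480 − 189 = 291 mm.


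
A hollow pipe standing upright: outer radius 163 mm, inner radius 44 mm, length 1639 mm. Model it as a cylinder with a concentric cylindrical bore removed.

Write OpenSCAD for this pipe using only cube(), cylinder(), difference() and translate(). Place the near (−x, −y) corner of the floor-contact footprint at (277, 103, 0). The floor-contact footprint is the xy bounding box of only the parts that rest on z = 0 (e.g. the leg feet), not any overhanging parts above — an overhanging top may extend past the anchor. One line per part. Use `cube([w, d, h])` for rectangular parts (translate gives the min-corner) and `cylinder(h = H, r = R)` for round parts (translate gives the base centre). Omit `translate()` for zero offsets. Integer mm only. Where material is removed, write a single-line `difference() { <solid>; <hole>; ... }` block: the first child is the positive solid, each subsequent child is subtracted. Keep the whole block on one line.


difference() { translate([440, 266, 0]) cylinder(h = 1639, r = 163); translate([440, 266, 0]) cylinder(h = 1639, r = 44); }


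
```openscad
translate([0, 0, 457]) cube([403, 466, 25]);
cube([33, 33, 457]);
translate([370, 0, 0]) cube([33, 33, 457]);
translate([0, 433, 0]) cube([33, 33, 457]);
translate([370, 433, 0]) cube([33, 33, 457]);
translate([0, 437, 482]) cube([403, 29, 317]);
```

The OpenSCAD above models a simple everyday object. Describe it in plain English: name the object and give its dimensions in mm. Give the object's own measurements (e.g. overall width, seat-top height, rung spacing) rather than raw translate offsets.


A chair. The seat is a 403×466×25 mm slab with its top at z = 482 mm, on four 33×33 mm corner legs (flush with the seat edges, standing on z = 0). A flat backrest 29 mm thick, 317 mm tall, spans the full seat width and rises from the seat top along its +y edge, rear face flush with the rear of the seat.


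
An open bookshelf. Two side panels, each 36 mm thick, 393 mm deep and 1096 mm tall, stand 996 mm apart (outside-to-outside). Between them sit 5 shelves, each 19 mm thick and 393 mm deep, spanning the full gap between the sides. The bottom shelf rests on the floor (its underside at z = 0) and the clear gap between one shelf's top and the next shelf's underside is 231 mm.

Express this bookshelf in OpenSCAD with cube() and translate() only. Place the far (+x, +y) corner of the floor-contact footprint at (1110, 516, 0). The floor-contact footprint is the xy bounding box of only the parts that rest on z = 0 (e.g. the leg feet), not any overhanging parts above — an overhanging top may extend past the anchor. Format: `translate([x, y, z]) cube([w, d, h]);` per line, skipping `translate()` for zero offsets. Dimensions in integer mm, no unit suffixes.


translate([114, 123, 0]) cube([36, 393, 1096]);
translate([1074, 123, 0]) cube([36, 393, 1096]);
translate([150, 123, 0]) cube([924, 393, 19]);
translate([150, 123, 250]) cube([924, 393, 19]);
translate([150, 123, 500]) cube([924, 393, 19]);
translate([150, 123, 750]) cube([924, 393, 19]);
translate([150, 123, 1000]) cube([924, 393, 19]);


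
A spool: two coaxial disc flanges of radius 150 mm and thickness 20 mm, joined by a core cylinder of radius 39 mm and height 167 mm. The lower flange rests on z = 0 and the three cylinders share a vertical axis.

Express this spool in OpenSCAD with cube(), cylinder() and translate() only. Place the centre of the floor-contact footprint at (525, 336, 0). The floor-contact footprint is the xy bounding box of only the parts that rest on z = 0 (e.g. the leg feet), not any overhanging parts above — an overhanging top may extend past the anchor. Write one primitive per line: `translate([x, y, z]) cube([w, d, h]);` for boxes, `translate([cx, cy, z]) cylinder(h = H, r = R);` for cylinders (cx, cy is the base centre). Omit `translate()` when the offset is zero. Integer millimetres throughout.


translate([525, 336, 0]) cylinder(h = 20, r = 150);
translate([525, 336, 20]) cylinder(h = 167, r = 39);
translate([525, 336, 187]) cylinder(h = 20, r = 150);


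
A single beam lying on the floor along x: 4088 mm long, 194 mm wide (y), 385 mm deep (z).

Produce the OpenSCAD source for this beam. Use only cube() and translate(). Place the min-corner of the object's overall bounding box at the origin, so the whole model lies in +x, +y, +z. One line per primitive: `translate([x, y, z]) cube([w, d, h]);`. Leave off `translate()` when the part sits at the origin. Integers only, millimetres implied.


cube([4088, 194, 385]);


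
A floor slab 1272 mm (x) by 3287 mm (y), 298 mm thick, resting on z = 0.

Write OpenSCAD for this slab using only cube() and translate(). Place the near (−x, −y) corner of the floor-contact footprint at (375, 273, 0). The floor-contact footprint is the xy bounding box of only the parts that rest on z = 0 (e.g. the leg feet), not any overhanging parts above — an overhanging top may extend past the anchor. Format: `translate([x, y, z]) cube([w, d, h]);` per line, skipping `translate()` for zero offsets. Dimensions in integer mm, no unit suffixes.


translate([375, 273, 0]) cube([1272, 3287, 298]);


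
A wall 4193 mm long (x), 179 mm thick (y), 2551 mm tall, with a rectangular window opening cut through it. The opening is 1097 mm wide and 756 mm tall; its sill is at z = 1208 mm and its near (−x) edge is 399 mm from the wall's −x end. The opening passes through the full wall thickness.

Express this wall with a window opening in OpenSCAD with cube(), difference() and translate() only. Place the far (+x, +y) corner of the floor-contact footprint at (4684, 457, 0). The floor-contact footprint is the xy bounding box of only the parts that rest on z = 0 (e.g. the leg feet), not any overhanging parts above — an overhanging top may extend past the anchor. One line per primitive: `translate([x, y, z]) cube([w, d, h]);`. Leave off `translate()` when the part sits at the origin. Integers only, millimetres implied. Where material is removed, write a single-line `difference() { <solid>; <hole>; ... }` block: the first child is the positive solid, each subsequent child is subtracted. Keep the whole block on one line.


difference() { translate([491, 278, 0]) cube([4193, 179, 2551]); translate([890, 278, 1208]) cube([1097, 179, 756]); }


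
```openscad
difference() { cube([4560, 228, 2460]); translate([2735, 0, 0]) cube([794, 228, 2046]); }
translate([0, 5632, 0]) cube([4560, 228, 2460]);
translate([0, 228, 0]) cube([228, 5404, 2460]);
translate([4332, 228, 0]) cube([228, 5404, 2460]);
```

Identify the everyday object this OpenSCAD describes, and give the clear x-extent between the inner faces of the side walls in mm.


A single room. The interior width is 4104 mm.

Four walls enclosing a rectangle with a door in the front wall — a room. Outside width 4560 minus two 228 mm walls gives 4104 mm.


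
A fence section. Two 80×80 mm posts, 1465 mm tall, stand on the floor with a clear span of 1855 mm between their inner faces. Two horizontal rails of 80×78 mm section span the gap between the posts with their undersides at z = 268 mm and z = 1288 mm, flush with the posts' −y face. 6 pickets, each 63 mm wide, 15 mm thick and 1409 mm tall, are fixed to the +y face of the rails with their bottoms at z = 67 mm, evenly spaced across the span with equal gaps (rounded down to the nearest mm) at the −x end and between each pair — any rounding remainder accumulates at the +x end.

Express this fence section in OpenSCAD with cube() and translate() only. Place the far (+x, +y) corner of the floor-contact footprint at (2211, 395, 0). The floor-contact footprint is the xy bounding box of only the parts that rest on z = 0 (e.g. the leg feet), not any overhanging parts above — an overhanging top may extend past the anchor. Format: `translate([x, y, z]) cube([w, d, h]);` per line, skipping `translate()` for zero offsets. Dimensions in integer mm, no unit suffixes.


translate([196, 315, 0]) cube([80, 80, 1465]);
translate([2131, 315, 0]) cube([80, 80, 1465]);
translate([276, 315, 268]) cube([1855, 80, 78]);
translate([276, 315, 1288]) cube([1855, 80, 78]);
translate([487, 395, 67]) cube([63, 15, 1409]);
translate([761, 395, 67]) cube([63, 15, 1409]);
translate([1035, 395, 67]) cube([63, 15, 1409]);
translate([1309, 395, 67]) cube([63, 15, 1409]);
translate([1583, 395, 67]) cube([63, 15, 1409]);
translate([1857, 395, 67]) cube([63, 15, 1409]);


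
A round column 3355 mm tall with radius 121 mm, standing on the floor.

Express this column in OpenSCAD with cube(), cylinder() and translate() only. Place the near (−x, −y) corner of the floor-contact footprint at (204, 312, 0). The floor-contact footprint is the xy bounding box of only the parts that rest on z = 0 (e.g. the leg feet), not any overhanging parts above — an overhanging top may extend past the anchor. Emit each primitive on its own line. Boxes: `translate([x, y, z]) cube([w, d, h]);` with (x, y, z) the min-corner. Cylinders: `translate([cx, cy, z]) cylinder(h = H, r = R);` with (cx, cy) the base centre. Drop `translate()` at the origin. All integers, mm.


translate([325, 433, 0]) cylinder(h = 3355, r = 121);


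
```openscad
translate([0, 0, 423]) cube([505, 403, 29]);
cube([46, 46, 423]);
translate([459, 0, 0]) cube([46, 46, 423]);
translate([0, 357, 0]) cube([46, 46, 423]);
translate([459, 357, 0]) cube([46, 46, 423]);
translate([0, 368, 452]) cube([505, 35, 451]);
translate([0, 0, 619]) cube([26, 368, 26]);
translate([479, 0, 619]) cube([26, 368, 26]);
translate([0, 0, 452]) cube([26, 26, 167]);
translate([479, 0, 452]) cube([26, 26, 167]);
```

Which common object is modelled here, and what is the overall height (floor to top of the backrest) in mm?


A chair. The overall height is 903 mm.

A slab on four corner posts with a tall panel at the back — a chair. The seat slab sits at z = 423 with thickness 29, and the 451 mm backrest starts at the seat top, so the overall height is 423 + 29 + 451 = 903 mm.


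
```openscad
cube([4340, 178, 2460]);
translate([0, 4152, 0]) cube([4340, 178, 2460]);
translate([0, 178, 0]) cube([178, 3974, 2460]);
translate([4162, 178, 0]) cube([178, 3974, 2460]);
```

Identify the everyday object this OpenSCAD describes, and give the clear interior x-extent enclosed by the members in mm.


A house (or room) frame. The interior width is 3984 mm.

Four 2460 mm walls enclosing a rectangle with no floor or roof — a room or house frame. Outside width is 4340 mm and wall thickness is 178 mm, so the interior width is 4340 − 2 × 178 = 3984 mm.


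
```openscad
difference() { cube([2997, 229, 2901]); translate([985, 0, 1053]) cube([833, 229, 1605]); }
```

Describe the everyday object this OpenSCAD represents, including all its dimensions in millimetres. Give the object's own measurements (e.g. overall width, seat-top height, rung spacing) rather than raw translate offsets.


A wall 2997 mm long (x), 229 mm thick (y), 2901 mm tall, with a rectangular window opening cut through it. The opening is 833 mm wide and 1605 mm tall; its sill is at z = 1053 mm and its near (−x) edge is 985 mm from the wall's −x end. The opening passes through the full wall thickness.


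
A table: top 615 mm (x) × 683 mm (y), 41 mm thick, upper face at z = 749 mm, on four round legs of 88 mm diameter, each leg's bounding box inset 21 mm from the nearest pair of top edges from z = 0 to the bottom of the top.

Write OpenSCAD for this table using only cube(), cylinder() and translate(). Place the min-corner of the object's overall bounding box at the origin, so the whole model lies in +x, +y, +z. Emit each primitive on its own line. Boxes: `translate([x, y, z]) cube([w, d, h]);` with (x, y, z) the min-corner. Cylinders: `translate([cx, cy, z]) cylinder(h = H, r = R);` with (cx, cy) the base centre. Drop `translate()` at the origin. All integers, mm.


// leg_h = 749 - 41 = 708
translate([0, 0, 708]) cube([615, 683, 41]);
translate([65, 65, 0]) cylinder(h = 708, r = 44);
translate([550, 65, 0]) cylinder(h = 708, r = 44);
translate([65, 618, 0]) cylinder(h = 708, r = 44);
translate([550, 618, 0]) cylinder(h = 708, r = 44);


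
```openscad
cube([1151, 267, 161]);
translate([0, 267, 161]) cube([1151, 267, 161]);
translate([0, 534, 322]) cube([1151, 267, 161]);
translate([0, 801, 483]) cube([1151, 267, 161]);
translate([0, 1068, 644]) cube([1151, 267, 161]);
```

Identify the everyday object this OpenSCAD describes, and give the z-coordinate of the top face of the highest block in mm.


A staircase. The total rise is 805 mm.

5 identical blocks, each offset up and back from the previous — a staircase. Each step is 161 mm tall and there are 5 of them, so the total rise is 5 × 161 = 805 mm.


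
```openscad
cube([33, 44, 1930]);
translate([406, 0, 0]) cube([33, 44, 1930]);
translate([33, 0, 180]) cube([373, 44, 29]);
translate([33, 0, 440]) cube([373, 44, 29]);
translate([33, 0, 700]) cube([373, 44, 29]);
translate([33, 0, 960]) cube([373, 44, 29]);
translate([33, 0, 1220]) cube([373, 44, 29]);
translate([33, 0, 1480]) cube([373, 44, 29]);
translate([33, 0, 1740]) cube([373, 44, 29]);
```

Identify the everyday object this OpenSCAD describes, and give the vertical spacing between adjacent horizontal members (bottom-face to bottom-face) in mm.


A ladder. The rung spacing is 260 mm.

Two tall 33×44 posts with 7 short bars between them — a ladder. Adjacent rungs sit at z = 180 and z = 440, so the spacing is 440 − 180 = 260 mm.


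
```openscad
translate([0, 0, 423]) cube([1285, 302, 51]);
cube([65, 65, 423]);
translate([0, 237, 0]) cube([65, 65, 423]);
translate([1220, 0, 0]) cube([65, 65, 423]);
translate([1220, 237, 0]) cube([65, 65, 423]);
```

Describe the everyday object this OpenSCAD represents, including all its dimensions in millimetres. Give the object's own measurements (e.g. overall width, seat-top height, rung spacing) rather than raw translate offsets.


A bench: a 1285×302 mm seat slab, 51 mm thick, top at z = 474 mm, on four 65×65 mm square legs flush with the seat corners and standing on z = 0.


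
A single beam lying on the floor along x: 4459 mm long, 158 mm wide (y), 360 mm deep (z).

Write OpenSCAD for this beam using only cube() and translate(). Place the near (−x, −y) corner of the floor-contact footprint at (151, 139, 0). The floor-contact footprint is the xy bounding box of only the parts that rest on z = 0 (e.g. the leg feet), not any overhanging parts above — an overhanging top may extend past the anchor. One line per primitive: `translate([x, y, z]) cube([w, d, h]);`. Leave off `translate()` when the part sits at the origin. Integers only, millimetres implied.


translate([151, 139, 0]) cube([4459, 158, 360]);


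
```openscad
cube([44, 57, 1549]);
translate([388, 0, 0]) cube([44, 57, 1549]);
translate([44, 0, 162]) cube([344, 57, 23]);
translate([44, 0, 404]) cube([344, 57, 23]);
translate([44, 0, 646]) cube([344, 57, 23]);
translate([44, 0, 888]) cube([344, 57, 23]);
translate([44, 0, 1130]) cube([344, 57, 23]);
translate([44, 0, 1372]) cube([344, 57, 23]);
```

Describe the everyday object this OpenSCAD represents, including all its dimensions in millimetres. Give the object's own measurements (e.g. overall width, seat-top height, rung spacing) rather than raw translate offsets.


A straight ladder. Two 44×57 mm vertical rails, 1549 mm tall, stand 432 mm apart (outside-to-outside) with their front faces coplanar on the −y side. 6 rungs, each 57 mm deep and 23 mm tall, span between the inner faces of the rails, front faces flush with the rails. The lowest rung's underside is at z = 162 mm and rungs are spaced 242 mm apart (underside to underside).


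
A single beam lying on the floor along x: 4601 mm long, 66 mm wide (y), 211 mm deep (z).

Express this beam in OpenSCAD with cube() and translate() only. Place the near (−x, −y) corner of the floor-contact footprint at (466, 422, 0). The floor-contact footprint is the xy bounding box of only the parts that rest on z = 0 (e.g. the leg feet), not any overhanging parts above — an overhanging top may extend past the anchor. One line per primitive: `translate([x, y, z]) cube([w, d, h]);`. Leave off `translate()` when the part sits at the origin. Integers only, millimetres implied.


translate([466, 422, 0]) cube([4601, 66, 211]);


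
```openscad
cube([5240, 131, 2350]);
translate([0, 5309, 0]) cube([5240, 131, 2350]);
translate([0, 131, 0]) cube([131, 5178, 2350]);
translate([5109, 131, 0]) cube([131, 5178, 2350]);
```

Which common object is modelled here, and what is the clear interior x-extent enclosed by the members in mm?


A house (or room) frame. The interior width is 4978 mm.

Four 2350 mm walls enclosing a rectangle with no floor or roof — a room or house frame. Outside width is 5240 mm and wall thickness is 131 mm, so the interior width is 5240 − 2 × 131 = 4978 mm.


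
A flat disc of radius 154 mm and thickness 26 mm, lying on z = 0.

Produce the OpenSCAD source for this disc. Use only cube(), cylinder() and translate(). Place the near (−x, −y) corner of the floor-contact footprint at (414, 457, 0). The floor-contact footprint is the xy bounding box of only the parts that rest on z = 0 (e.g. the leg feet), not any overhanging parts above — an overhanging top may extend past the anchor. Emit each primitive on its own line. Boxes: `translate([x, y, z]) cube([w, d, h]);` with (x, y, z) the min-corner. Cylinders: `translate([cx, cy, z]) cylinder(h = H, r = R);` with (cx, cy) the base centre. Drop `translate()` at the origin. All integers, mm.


translate([568, 611, 0]) cylinder(h = 26, r = 154);


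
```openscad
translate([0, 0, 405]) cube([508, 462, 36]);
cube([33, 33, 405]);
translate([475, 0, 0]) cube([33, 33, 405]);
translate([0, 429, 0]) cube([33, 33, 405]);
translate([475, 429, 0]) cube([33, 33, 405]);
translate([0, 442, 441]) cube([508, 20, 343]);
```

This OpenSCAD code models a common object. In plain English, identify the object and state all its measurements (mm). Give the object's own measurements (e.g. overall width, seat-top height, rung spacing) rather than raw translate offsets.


A chair. The seat is a 508×462×36 mm slab with its top at z = 441 mm, on four 33×33 mm corner legs (flush with the seat edges, standing on z = 0). A flat backrest 20 mm thick, 343 mm tall, spans the full seat width and rises from the seat top along its +y edge, rear face flush with the rear of the seat.


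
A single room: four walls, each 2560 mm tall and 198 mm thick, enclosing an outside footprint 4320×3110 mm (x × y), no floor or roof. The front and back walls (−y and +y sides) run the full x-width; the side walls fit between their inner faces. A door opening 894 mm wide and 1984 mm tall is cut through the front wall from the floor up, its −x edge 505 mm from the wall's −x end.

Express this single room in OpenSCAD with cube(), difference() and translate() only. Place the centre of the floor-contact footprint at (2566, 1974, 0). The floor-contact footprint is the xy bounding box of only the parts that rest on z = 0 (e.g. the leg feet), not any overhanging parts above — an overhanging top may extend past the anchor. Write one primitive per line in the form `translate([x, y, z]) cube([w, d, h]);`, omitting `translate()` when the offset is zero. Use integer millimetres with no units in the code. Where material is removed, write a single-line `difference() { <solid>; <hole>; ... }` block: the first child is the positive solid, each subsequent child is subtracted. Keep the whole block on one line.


difference() { translate([406, 419, 0]) cube([4320, 198, 2560]); translate([911, 419, 0]) cube([894, 198, 1984]); }
translate([406, 3331, 0]) cube([4320, 198, 2560]);
translate([406, 617, 0]) cube([198, 2714, 2560]);
translate([4528, 617, 0]) cube([198, 2714, 2560]);


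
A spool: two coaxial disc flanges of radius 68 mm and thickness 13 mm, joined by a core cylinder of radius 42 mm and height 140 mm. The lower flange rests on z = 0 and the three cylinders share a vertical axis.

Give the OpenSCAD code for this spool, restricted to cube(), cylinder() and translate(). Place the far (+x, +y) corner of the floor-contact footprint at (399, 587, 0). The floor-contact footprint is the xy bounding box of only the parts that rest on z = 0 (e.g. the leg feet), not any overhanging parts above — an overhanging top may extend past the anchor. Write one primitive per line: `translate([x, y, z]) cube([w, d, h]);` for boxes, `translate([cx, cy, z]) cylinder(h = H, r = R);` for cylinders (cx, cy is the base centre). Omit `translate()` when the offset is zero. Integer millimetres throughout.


translate([331, 519, 0]) cylinder(h = 13, r = 68);
translate([331, 519, 13]) cylinder(h = 140, r = 42);
translate([331, 519, 153]) cylinder(h = 13, r = 68);


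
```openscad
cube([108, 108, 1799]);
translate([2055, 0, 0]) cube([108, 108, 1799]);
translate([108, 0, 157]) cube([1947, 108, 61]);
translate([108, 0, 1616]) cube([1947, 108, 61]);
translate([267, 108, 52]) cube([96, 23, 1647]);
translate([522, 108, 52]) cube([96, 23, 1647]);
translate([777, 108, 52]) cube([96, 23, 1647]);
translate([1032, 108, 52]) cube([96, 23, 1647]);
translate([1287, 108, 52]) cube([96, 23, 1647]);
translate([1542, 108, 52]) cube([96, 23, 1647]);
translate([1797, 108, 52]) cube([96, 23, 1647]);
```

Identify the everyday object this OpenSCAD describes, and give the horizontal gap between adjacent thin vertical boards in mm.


A fence section. The picket gap is 159 mm.

Two posts, two rails, 7 pickets — a fence section. Span 1947 mm holds 7 pickets of 96 mm with 8 equal gaps: ⌊(1947 − 7·96) / 8⌋ = 159 mm.


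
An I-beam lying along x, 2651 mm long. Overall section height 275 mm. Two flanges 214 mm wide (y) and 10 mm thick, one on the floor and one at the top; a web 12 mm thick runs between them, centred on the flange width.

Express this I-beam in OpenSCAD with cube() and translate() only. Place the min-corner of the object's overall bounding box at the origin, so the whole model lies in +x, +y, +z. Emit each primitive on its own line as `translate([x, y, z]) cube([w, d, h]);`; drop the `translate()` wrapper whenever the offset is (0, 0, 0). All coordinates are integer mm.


cube([2651, 214, 10]);
translate([0, 101, 10]) cube([2651, 12, 255]);
translate([0, 0, 265]) cube([2651, 214, 10]);


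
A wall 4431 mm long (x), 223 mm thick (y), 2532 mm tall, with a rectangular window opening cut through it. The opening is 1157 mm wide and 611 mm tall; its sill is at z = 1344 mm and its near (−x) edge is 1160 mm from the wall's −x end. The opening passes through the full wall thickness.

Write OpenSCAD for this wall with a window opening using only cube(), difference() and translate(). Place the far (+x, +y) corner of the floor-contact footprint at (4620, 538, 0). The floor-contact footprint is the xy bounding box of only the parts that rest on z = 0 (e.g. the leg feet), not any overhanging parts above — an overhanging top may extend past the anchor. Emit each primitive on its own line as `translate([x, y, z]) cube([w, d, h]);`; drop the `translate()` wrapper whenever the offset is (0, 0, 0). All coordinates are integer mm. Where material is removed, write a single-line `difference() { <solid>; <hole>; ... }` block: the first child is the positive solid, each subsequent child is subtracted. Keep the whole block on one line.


difference() { translate([189, 315, 0]) cube([4431, 223, 2532]); translate([1349, 315, 1344]) cube([1157, 223, 611]); }


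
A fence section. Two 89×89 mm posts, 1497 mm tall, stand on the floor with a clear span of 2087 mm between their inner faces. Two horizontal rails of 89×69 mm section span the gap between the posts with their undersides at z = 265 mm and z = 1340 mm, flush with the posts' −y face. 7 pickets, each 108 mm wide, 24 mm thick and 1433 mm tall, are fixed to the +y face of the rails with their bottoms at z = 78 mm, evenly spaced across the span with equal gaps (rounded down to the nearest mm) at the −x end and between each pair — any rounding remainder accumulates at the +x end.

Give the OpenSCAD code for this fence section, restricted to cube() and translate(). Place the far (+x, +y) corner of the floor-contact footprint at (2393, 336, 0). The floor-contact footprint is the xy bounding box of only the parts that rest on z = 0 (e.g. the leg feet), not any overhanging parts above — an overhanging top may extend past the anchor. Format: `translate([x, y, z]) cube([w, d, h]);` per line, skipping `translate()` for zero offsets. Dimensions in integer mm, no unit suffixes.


translate([128, 247, 0]) cube([89, 89, 1497]);
translate([2304, 247, 0]) cube([89, 89, 1497]);
translate([217, 247, 265]) cube([2087, 89, 69]);
translate([217, 247, 1340]) cube([2087, 89, 69]);
translate([383, 336, 78]) cube([108, 24, 1433]);
translate([657, 336, 78]) cube([108, 24, 1433]);
translate([931, 336, 78]) cube([108, 24, 1433]);
translate([1205, 336, 78]) cube([108, 24, 1433]);
translate([1479, 336, 78]) cube([108, 24, 1433]);
translate([1753, 336, 78]) cube([108, 24, 1433]);
translate([2027, 336, 78]) cube([108, 24, 1433]);


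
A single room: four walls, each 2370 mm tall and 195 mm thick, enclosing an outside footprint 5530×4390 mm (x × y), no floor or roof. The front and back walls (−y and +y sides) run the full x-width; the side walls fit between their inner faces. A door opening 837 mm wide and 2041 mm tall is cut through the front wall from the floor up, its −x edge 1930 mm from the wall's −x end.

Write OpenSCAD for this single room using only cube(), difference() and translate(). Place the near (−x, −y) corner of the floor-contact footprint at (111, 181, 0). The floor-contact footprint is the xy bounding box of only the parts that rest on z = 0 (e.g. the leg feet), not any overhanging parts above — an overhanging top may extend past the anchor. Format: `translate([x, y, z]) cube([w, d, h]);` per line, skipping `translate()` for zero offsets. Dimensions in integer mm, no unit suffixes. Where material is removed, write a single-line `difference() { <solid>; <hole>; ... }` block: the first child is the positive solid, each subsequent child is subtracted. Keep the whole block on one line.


difference() { translate([111, 181, 0]) cube([5530, 195, 2370]); translate([2041, 181, 0]) cube([837, 195, 2041]); }
translate([111, 4376, 0]) cube([5530, 195, 2370]);
translate([111, 376, 0]) cube([195, 4000, 2370]);
translate([5446, 376, 0]) cube([195, 4000, 2370]);


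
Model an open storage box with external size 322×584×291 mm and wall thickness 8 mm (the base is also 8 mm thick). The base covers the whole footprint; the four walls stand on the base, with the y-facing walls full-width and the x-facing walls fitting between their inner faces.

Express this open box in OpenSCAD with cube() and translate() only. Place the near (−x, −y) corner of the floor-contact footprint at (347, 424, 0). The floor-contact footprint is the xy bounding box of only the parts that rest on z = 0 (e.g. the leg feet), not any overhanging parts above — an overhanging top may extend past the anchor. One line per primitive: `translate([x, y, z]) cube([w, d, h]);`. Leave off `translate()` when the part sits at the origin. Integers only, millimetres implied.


translate([347, 424, 0]) cube([322, 584, 8]);
translate([347, 424, 8]) cube([322, 8, 283]);
translate([347, 1000, 8]) cube([322, 8, 283]);
translate([347, 432, 8]) cube([8, 568, 283]);
translate([661, 432, 8]) cube([8, 568, 283]);


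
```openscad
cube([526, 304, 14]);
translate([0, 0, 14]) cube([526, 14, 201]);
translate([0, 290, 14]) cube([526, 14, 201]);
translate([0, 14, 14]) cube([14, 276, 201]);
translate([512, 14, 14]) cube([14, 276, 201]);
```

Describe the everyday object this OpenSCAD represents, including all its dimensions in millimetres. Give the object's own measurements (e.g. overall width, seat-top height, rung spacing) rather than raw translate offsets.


An open-topped rectangular box: outside dimensions 526×304×215 mm, with a uniform wall and base thickness of 14 mm. The base is a full 526×304 slab on the floor; four walls sit on top of the base. The front and back walls (the −y and +y sides) span the full width; the two side walls fit between them.


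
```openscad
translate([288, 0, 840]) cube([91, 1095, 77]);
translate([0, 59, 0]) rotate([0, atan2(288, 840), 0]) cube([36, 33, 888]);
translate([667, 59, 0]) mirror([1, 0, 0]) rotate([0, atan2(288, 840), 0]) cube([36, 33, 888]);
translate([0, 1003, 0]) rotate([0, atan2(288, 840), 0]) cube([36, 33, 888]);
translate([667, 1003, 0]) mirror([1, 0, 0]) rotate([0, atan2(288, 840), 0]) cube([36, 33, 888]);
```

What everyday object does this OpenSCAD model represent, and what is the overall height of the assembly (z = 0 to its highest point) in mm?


A sawhorse. The overall height is 917 mm.

A beam across two mirrored pairs of raked legs — a sawhorse. The beam's underside is at z = 840 (matching the legs' vertical rise in atan2(288, 840)) and the beam is 77 mm tall, so its top is at 840 + 77 = 917 mm. The raked legs top out at the beam's underside, so that is the highest point.
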